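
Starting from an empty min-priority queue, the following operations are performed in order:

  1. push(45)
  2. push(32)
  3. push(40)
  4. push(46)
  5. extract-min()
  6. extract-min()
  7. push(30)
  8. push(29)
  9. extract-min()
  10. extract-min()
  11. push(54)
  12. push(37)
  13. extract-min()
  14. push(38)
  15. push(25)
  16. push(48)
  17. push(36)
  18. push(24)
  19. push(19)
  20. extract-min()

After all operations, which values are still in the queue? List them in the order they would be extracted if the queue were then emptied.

[24, 25, 36, 38, 45, 46, 48, 54]

insert 45 → {45}
insert 32 → {32, 45}
insert 40 → {32, 40, 45}
insert 46 → {32, 40, 45, 46}
extract-min → 32; now {40, 45, 46}
extract-min → 40; now {45, 46}
insert 30 → {30, 45, 46}
insert 29 → {29, 30, 45, 46}
extract-min → 29; now {30, 45, 46}
extract-min → 30; now {45, 46}
insert 54 → {45, 46, 54}
insert 37 → {37, 45, 46, 54}
extract-min → 37; now {45, 46, 54}
insert 38 → {38, 45, 46, 54}
insert 25 → {25, 38, 45, 46, 54}
insert 48 → {25, 38, 45, 46, 48, 54}
insert 36 → {25, 36, 38, 45, 46, 48, 54}
insert 24 → {24, 25, 36, 38, 45, 46, 48, 54}
insert 19 → {19, 24, 25, 36, 38, 45, 46, 48, 54}
extract-min → 19; now {24, 25, 36, 38, 45, 46, 48, 54}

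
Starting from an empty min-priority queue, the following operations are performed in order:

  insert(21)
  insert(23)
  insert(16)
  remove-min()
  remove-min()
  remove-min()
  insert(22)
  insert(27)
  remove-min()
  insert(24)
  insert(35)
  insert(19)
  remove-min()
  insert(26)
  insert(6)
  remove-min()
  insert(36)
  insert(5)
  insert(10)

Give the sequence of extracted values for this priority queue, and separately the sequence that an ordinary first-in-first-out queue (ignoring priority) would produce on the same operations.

priority queue: [16, 21, 23, 22, 19, 6]; FIFO queue: 21, 23, 16, 22, 27, 24

insert 21 → {21}
insert 23 → {21, 23}
insert 16 → {16, 21, 23}
remove-min → 16; now {21, 23}
remove-min → 21; now {23}
remove-min → 23; now {}
insert 22 → {22}
insert 27 → {22, 27}
remove-min → 22; now {27}
insert 24 → {24, 27}
insert 35 → {24, 27, 35}
insert 19 → {19, 24, 27, 35}
remove-min → 19; now {24, 27, 35}
insert 26 → {24, 26, 27, 35}
insert 6 → {6, 24, 26, 27, 35}
remove-min → 6; now {24, 26, 27, 35}
insert 36 → {24, 26, 27, 35, 36}
insert 5 → {5, 24, 26, 27, 35, 36}
insert 10 → {5, 10, 24, 26, 27, 35, 36}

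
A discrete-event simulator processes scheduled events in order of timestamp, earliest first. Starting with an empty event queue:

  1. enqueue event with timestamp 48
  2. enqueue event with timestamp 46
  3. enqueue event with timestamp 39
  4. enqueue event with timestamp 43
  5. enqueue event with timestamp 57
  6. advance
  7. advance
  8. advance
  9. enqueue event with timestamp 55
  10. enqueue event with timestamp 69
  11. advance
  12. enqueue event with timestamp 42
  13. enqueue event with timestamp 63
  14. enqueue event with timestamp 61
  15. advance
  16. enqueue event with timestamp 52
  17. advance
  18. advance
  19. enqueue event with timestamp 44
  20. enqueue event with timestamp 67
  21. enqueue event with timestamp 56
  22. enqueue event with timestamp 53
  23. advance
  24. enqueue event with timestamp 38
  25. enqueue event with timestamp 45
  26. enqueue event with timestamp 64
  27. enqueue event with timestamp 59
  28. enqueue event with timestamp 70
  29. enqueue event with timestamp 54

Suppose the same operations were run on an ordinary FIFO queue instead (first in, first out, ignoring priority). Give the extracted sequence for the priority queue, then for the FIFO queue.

priority queue: [39, 43, 46, 48, 42, 52, 55, 44]; FIFO queue: [48, 46, 39, 43, 57, 55, 69, 42]

insert 48 → {48}
insert 46 → {46, 48}
insert 39 → {39, 46, 48}
insert 43 → {39, 43, 46, 48}
insert 57 → {39, 43, 46, 48, 57}
advance → 39; now {43, 46, 48, 57}
advance → 43; now {46, 48, 57}
advance → 46; now {48, 57}
insert 55 → {48, 55, 57}
insert 69 → {48, 55, 57, 69}
advance → 48; now {55, 57, 69}
insert 42 → {42, 55, 57, 69}
insert 63 → {42, 55, 57, 63, 69}
insert 61 → {42, 55, 57, 61, 63, 69}
advance → 42; now {55, 57, 61, 63, 69}
insert 52 → {52, 55, 57, 61, 63, 69}
advance → 52; now {55, 57, 61, 63, 69}
advance → 55; now {57, 61, 63, 69}
insert 44 → {44, 57, 61, 63, 69}
insert 67 → {44, 57, 61, 63, 67, 69}
insert 56 → {44, 56, 57, 61, 63, 67, 69}
insert 53 → {44, 53, 56, 57, 61, 63, 67, 69}
advance → 44; now {53, 56, 57, 61, 63, 67, 69}
insert 38 → {38, 53, 56, 57, 61, 63, 67, 69}
insert 45 → {38, 45, 53, 56, 57, 61, 63, 67, 69}
insert 64 → {38, 45, 53, 56, 57, 61, 63, 64, 67, 69}
insert 59 → {38, 45, 53, 56, 57, 59, 61, 63, 64, 67, 69}
insert 70 → {38, 45, 53, 56, 57, 59, 61, 63, 64, 67, 69, 70}
insert 54 → {38, 45, 53, 54, 56, 57, 59, 61, 63, 64, 67, 69, 70}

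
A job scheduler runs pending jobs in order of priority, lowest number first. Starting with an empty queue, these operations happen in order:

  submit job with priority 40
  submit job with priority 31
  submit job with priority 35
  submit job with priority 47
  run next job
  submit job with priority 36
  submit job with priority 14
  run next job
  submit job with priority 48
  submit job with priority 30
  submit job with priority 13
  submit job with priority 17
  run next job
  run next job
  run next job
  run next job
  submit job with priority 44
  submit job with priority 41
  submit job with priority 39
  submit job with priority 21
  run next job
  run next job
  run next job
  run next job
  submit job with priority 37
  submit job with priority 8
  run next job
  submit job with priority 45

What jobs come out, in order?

insert 40 → {40}
insert 31 → {31, 40}
insert 35 → {31, 35, 40}
insert 47 → {31, 35, 40, 47}
run next job → 31; now {35, 40, 47}
insert 36 → {35, 36, 40, 47}
insert 14 → {14, 35, 36, 40, 47}
run next job → 14; now {35, 36, 40, 47}
insert 48 → {35, 36, 40, 47, 48}
insert 30 → {30, 35, 36, 40, 47, 48}
insert 13 → {13, 30, 35, 36, 40, 47, 48}
insert 17 → {13, 17, 30, 35, 36, 40, 47, 48}
run next job → 13; now {17, 30, 35, 36, 40, 47, 48}
run next job → 17; now {30, 35, 36, 40, 47, 48}
run next job → 30; now {35, 36, 40, 47, 48}
run next job → 35; now {36, 40, 47, 48}
insert 44 → {36, 40, 44, 47, 48}
insert 41 → {36, 40, 41, 44, 47, 48}
insert 39 → {36, 39, 40, 41, 44, 47, 48}
insert 21 → {21, 36, 39, 40, 41, 44, 47, 48}
run next job → 21; now {36, 39, 40, 41, 44, 47, 48}
run next job → 36; now {39, 40, 41, 44, 47, 48}
run next job → 39; now {40, 41, 44, 47, 48}
run next job → 40; now {41, 44, 47, 48}
insert 37 → {37, 41, 44, 47, 48}
insert 8 → {8, 37, 41, 44, 47, 48}
run next job → 8; now {37, 41, 44, 47, 48}
insert 45 → {37, 41, 44, 45, 47, 48}

[31, 14, 13, 17, 30, 35, 21, 36, 39, 40, 8]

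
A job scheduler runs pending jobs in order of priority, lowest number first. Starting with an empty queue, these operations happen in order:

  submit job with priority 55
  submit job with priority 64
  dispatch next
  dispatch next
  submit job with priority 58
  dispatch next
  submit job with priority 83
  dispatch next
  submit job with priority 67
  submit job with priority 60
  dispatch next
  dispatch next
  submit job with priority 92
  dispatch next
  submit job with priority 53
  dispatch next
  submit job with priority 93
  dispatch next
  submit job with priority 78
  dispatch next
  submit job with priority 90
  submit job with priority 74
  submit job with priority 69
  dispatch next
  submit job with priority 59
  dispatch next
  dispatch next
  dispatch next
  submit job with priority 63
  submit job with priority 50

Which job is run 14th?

insert 55 → {55}
insert 64 → {55, 64}
dispatch next → 55; now {64}
dispatch next → 64; now {}
insert 58 → {58}
dispatch next → 58; now {}
insert 83 → {83}
dispatch next → 83; now {}
insert 67 → {67}
insert 60 → {60, 67}
dispatch next → 60; now {67}
dispatch next → 67; now {}
insert 92 → {92}
dispatch next → 92; now {}
insert 53 → {53}
dispatch next → 53; now {}
insert 93 → {93}
dispatch next → 93; now {}
insert 78 → {78}
dispatch next → 78; now {}
insert 90 → {90}
insert 74 → {74, 90}
insert 69 → {69, 74, 90}
dispatch next → 69; now {74, 90}
insert 59 → {59, 74, 90}
dispatch next → 59; now {74, 90}
dispatch next → 74; now {90}
dispatch next → 90; now {}
insert 63 → {63}
insert 50 → {50, 63}

90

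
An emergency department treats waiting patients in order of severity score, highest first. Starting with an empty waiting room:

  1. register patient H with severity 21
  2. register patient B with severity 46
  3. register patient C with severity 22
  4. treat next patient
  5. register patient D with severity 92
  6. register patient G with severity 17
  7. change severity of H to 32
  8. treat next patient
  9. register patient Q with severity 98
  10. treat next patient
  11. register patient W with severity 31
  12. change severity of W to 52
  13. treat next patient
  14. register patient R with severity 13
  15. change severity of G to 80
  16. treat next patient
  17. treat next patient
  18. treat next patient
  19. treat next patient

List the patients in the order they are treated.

B, D, Q, W, G, H, C, R

add H (severity 21) → {H:21}
add B (severity 46) → {B:46, H:21}
add C (severity 22) → {B:46, C:22, H:21}
treat next patient → B; now {C:22, H:21}
add D (severity 92) → {D:92, C:22, H:21}
add G (severity 17) → {D:92, C:22, H:21, G:17}
update H to severity 32 → {D:92, H:32, C:22, G:17}
treat next patient → D; now {H:32, C:22, G:17}
add Q (severity 98) → {Q:98, H:32, C:22, G:17}
treat next patient → Q; now {H:32, C:22, G:17}
add W (severity 31) → {H:32, W:31, C:22, G:17}
update W to severity 52 → {W:52, H:32, C:22, G:17}
treat next patient → W; now {H:32, C:22, G:17}
add R (severity 13) → {H:32, C:22, G:17, R:13}
update G to severity 80 → {G:80, H:32, C:22, R:13}
treat next patient → G; now {H:32, C:22, R:13}
treat next patient → H; now {C:22, R:13}
treat next patient → C; now {R:13}
treat next patient → R; now {}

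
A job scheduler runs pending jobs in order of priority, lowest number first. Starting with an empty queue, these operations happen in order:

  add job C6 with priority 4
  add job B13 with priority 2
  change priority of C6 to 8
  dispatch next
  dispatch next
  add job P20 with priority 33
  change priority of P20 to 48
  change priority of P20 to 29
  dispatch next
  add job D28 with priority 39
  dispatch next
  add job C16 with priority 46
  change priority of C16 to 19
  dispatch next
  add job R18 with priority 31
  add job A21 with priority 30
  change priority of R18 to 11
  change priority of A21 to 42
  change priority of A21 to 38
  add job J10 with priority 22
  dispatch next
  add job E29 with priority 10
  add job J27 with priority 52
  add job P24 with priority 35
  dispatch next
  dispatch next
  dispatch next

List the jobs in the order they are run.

add C6 (priority 4) → {C6:4}
add B13 (priority 2) → {B13:2, C6:4}
update C6 to priority 8 → {B13:2, C6:8}
dispatch next → B13; now {C6:8}
dispatch next → C6; now {}
add P20 (priority 33) → {P20:33}
update P20 to priority 48 → {P20:48}
update P20 to priority 29 → {P20:29}
dispatch next → P20; now {}
add D28 (priority 39) → {D28:39}
dispatch next → D28; now {}
add C16 (priority 46) → {C16:46}
update C16 to priority 19 → {C16:19}
dispatch next → C16; now {}
add R18 (priority 31) → {R18:31}
add A21 (priority 30) → {A21:30, R18:31}
update R18 to priority 11 → {R18:11, A21:30}
update A21 to priority 42 → {R18:11, A21:42}
update A21 to priority 38 → {R18:11, A21:38}
add J10 (priority 22) → {R18:11, J10:22, A21:38}
dispatch next → R18; now {J10:22, A21:38}
add E29 (priority 10) → {E29:10, J10:22, A21:38}
add J27 (priority 52) → {E29:10, J10:22, A21:38, J27:52}
add P24 (priority 35) → {E29:10, J10:22, P24:35, A21:38, J27:52}
dispatch next → E29; now {J10:22, P24:35, A21:38, J27:52}
dispatch next → J10; now {P24:35, A21:38, J27:52}
dispatch next → P24; now {A21:38, J27:52}

B13 → C6 → P20 → D28 → C16 → R18 → E29 → J10 → P24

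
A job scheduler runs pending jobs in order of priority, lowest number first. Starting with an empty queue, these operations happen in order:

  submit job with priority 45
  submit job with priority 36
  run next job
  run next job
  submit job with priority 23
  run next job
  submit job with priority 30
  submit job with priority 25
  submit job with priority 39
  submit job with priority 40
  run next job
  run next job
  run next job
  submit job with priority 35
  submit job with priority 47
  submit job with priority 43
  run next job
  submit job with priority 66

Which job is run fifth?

30

insert 45 → {45}
insert 36 → {36, 45}
run next job → 36; now {45}
run next job → 45; now {}
insert 23 → {23}
run next job → 23; now {}
insert 30 → {30}
insert 25 → {25, 30}
insert 39 → {25, 30, 39}
insert 40 → {25, 30, 39, 40}
run next job → 25; now {30, 39, 40}
run next job → 30; now {39, 40}
run next job → 39; now {40}
insert 35 → {35, 40}
insert 47 → {35, 40, 47}
insert 43 → {35, 40, 43, 47}
run next job → 35; now {40, 43, 47}
insert 66 → {40, 43, 47, 66}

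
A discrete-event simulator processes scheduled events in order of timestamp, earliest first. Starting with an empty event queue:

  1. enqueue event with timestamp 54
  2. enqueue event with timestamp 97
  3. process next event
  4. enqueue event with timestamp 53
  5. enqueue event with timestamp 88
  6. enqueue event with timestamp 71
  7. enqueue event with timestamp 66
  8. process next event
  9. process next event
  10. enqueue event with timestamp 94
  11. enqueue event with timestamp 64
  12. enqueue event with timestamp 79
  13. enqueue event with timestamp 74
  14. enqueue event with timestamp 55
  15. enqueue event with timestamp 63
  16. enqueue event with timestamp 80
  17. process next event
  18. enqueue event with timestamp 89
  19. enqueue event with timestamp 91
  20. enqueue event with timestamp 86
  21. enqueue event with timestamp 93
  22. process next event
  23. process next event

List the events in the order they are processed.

insert 54 → {54}
insert 97 → {54, 97}
process next event → 54; now {97}
insert 53 → {53, 97}
insert 88 → {53, 88, 97}
insert 71 → {53, 71, 88, 97}
insert 66 → {53, 66, 71, 88, 97}
process next event → 53; now {66, 71, 88, 97}
process next event → 66; now {71, 88, 97}
insert 94 → {71, 88, 94, 97}
insert 64 → {64, 71, 88, 94, 97}
insert 79 → {64, 71, 79, 88, 94, 97}
insert 74 → {64, 71, 74, 79, 88, 94, 97}
insert 55 → {55, 64, 71, 74, 79, 88, 94, 97}
insert 63 → {55, 63, 64, 71, 74, 79, 88, 94, 97}
insert 80 → {55, 63, 64, 71, 74, 79, 80, 88, 94, 97}
process next event → 55; now {63, 64, 71, 74, 79, 80, 88, 94, 97}
insert 89 → {63, 64, 71, 74, 79, 80, 88, 89, 94, 97}
insert 91 → {63, 64, 71, 74, 79, 80, 88, 89, 91, 94, 97}
insert 86 → {63, 64, 71, 74, 79, 80, 86, 88, 89, 91, 94, 97}
insert 93 → {63, 64, 71, 74, 79, 80, 86, 88, 89, 91, 93, 94, 97}
process next event → 63; now {64, 71, 74, 79, 80, 86, 88, 89, 91, 93, 94, 97}
process next event → 64; now {71, 74, 79, 80, 86, 88, 89, 91, 93, 94, 97}

[54, 53, 66, 55, 63, 64]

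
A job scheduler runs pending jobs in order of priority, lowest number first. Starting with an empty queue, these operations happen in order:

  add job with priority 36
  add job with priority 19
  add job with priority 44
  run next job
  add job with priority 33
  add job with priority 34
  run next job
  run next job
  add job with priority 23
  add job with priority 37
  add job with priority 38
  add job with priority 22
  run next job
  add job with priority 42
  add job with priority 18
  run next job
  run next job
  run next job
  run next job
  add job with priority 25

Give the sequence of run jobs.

insert 36 → {36}
insert 19 → {19, 36}
insert 44 → {19, 36, 44}
run next job → 19; now {36, 44}
insert 33 → {33, 36, 44}
insert 34 → {33, 34, 36, 44}
run next job → 33; now {34, 36, 44}
run next job → 34; now {36, 44}
insert 23 → {23, 36, 44}
insert 37 → {23, 36, 37, 44}
insert 38 → {23, 36, 37, 38, 44}
insert 22 → {22, 23, 36, 37, 38, 44}
run next job → 22; now {23, 36, 37, 38, 44}
insert 42 → {23, 36, 37, 38, 42, 44}
insert 18 → {18, 23, 36, 37, 38, 42, 44}
run next job → 18; now {23, 36, 37, 38, 42, 44}
run next job → 23; now {36, 37, 38, 42, 44}
run next job → 36; now {37, 38, 42, 44}
run next job → 37; now {38, 42, 44}
insert 25 → {25, 38, 42, 44}

19 → 33 → 34 → 22 → 18 → 23 → 36 → 37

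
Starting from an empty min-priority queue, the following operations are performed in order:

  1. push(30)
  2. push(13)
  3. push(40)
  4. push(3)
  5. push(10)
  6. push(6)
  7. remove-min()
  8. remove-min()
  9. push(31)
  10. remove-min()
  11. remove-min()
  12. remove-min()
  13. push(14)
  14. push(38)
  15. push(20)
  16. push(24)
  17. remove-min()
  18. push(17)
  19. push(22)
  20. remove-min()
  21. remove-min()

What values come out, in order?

insert 30 → {30}
insert 13 → {13, 30}
insert 40 → {13, 30, 40}
insert 3 → {3, 13, 30, 40}
insert 10 → {3, 10, 13, 30, 40}
insert 6 → {3, 6, 10, 13, 30, 40}
remove-min → 3; now {6, 10, 13, 30, 40}
remove-min → 6; now {10, 13, 30, 40}
insert 31 → {10, 13, 30, 31, 40}
remove-min → 10; now {13, 30, 31, 40}
remove-min → 13; now {30, 31, 40}
remove-min → 30; now {31, 40}
insert 14 → {14, 31, 40}
insert 38 → {14, 31, 38, 40}
insert 20 → {14, 20, 31, 38, 40}
insert 24 → {14, 20, 24, 31, 38, 40}
remove-min → 14; now {20, 24, 31, 38, 40}
insert 17 → {17, 20, 24, 31, 38, 40}
insert 22 → {17, 20, 22, 24, 31, 38, 40}
remove-min → 17; now {20, 22, 24, 31, 38, 40}
remove-min → 20; now {22, 24, 31, 38, 40}

3, 6, 10, 13, 30, 14, 17, 20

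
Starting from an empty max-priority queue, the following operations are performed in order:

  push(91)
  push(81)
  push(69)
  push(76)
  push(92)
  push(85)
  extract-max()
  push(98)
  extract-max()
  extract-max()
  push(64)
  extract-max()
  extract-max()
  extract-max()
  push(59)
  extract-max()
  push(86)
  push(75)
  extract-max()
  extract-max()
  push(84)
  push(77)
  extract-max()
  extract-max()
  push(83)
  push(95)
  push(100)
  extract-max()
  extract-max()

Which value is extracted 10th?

84

insert 91 → {91}
insert 81 → {91, 81}
insert 69 → {91, 81, 69}
insert 76 → {91, 81, 76, 69}
insert 92 → {92, 91, 81, 76, 69}
insert 85 → {92, 91, 85, 81, 76, 69}
extract-max → 92; now {91, 85, 81, 76, 69}
insert 98 → {98, 91, 85, 81, 76, 69}
extract-max → 98; now {91, 85, 81, 76, 69}
extract-max → 91; now {85, 81, 76, 69}
insert 64 → {85, 81, 76, 69, 64}
extract-max → 85; now {81, 76, 69, 64}
extract-max → 81; now {76, 69, 64}
extract-max → 76; now {69, 64}
insert 59 → {69, 64, 59}
extract-max → 69; now {64, 59}
insert 86 → {86, 64, 59}
insert 75 → {86, 75, 64, 59}
extract-max → 86; now {75, 64, 59}
extract-max → 75; now {64, 59}
insert 84 → {84, 64, 59}
insert 77 → {84, 77, 64, 59}
extract-max → 84; now {77, 64, 59}
extract-max → 77; now {64, 59}
insert 83 → {83, 64, 59}
insert 95 → {95, 83, 64, 59}
insert 100 → {100, 95, 83, 64, 59}
extract-max → 100; now {95, 83, 64, 59}
extract-max → 95; now {83, 64, 59}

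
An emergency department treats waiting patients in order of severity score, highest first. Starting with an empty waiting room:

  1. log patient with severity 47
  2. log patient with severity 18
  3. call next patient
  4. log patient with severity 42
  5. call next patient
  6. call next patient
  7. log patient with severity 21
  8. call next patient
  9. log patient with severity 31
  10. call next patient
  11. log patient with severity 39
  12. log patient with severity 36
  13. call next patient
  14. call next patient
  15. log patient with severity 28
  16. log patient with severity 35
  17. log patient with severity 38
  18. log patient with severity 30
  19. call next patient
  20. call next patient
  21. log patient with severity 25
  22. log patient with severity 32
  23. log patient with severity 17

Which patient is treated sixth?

insert 47 → {47}
insert 18 → {47, 18}
call next patient → 47; now {18}
insert 42 → {42, 18}
call next patient → 42; now {18}
call next patient → 18; now {}
insert 21 → {21}
call next patient → 21; now {}
insert 31 → {31}
call next patient → 31; now {}
insert 39 → {39}
insert 36 → {39, 36}
call next patient → 39; now {36}
call next patient → 36; now {}
insert 28 → {28}
insert 35 → {35, 28}
insert 38 → {38, 35, 28}
insert 30 → {38, 35, 30, 28}
call next patient → 38; now {35, 30, 28}
call next patient → 35; now {30, 28}
insert 25 → {30, 28, 25}
insert 32 → {32, 30, 28, 25}
insert 17 → {32, 30, 28, 25, 17}

39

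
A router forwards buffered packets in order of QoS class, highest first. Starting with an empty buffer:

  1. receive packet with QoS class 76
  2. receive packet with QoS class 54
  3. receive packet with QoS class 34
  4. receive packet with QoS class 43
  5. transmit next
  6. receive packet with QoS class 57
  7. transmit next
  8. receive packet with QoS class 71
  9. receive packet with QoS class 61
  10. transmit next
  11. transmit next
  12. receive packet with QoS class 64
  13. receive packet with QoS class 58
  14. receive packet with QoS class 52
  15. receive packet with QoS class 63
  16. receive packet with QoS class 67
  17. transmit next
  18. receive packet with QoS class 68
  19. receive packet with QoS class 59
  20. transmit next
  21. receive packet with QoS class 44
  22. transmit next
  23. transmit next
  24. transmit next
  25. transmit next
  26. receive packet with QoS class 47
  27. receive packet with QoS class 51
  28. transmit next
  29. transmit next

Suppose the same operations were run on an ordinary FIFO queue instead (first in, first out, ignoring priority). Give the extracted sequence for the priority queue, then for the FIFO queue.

priority queue: 76 → 57 → 71 → 61 → 67 → 68 → 64 → 63 → 59 → 58 → 54 → 52; FIFO queue: 76 → 54 → 34 → 43 → 57 → 71 → 61 → 64 → 58 → 52 → 63 → 67

insert 76 → {76}
insert 54 → {76, 54}
insert 34 → {76, 54, 34}
insert 43 → {76, 54, 43, 34}
transmit next → 76; now {54, 43, 34}
insert 57 → {57, 54, 43, 34}
transmit next → 57; now {54, 43, 34}
insert 71 → {71, 54, 43, 34}
insert 61 → {71, 61, 54, 43, 34}
transmit next → 71; now {61, 54, 43, 34}
transmit next → 61; now {54, 43, 34}
insert 64 → {64, 54, 43, 34}
insert 58 → {64, 58, 54, 43, 34}
insert 52 → {64, 58, 54, 52, 43, 34}
insert 63 → {64, 63, 58, 54, 52, 43, 34}
insert 67 → {67, 64, 63, 58, 54, 52, 43, 34}
transmit next → 67; now {64, 63, 58, 54, 52, 43, 34}
insert 68 → {68, 64, 63, 58, 54, 52, 43, 34}
insert 59 → {68, 64, 63, 59, 58, 54, 52, 43, 34}
transmit next → 68; now {64, 63, 59, 58, 54, 52, 43, 34}
insert 44 → {64, 63, 59, 58, 54, 52, 44, 43, 34}
transmit next → 64; now {63, 59, 58, 54, 52, 44, 43, 34}
transmit next → 63; now {59, 58, 54, 52, 44, 43, 34}
transmit next → 59; now {58, 54, 52, 44, 43, 34}
transmit next → 58; now {54, 52, 44, 43, 34}
insert 47 → {54, 52, 47, 44, 43, 34}
insert 51 → {54, 52, 51, 47, 44, 43, 34}
transmit next → 54; now {52, 51, 47, 44, 43, 34}
transmit next → 52; now {51, 47, 44, 43, 34}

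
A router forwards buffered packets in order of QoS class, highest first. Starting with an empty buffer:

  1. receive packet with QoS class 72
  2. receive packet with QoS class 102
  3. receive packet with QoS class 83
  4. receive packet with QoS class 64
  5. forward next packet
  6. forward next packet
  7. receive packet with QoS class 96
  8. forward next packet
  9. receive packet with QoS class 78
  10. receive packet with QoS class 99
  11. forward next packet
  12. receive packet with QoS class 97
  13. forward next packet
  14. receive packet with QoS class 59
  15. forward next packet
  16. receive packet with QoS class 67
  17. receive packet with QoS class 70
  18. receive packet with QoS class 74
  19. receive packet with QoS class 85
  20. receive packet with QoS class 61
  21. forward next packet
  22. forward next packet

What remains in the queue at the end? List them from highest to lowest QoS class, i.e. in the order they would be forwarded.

[72, 70, 67, 64, 61, 59]

insert 72 → {72}
insert 102 → {102, 72}
insert 83 → {102, 83, 72}
insert 64 → {102, 83, 72, 64}
forward next packet → 102; now {83, 72, 64}
forward next packet → 83; now {72, 64}
insert 96 → {96, 72, 64}
forward next packet → 96; now {72, 64}
insert 78 → {78, 72, 64}
insert 99 → {99, 78, 72, 64}
forward next packet → 99; now {78, 72, 64}
insert 97 → {97, 78, 72, 64}
forward next packet → 97; now {78, 72, 64}
insert 59 → {78, 72, 64, 59}
forward next packet → 78; now {72, 64, 59}
insert 67 → {72, 67, 64, 59}
insert 70 → {72, 70, 67, 64, 59}
insert 74 → {74, 72, 70, 67, 64, 59}
insert 85 → {85, 74, 72, 70, 67, 64, 59}
insert 61 → {85, 74, 72, 70, 67, 64, 61, 59}
forward next packet → 85; now {74, 72, 70, 67, 64, 61, 59}
forward next packet → 74; now {72, 70, 67, 64, 61, 59}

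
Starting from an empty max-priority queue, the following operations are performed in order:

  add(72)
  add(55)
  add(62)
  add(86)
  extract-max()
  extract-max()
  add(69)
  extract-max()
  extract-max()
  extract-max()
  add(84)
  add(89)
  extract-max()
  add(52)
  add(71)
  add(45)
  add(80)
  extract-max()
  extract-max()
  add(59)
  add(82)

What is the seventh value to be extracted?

84

insert 72 → {72}
insert 55 → {72, 55}
insert 62 → {72, 62, 55}
insert 86 → {86, 72, 62, 55}
extract-max → 86; now {72, 62, 55}
extract-max → 72; now {62, 55}
insert 69 → {69, 62, 55}
extract-max → 69; now {62, 55}
extract-max → 62; now {55}
extract-max → 55; now {}
insert 84 → {84}
insert 89 → {89, 84}
extract-max → 89; now {84}
insert 52 → {84, 52}
insert 71 → {84, 71, 52}
insert 45 → {84, 71, 52, 45}
insert 80 → {84, 80, 71, 52, 45}
extract-max → 84; now {80, 71, 52, 45}
extract-max → 80; now {71, 52, 45}
insert 59 → {71, 59, 52, 45}
insert 82 → {82, 71, 59, 52, 45}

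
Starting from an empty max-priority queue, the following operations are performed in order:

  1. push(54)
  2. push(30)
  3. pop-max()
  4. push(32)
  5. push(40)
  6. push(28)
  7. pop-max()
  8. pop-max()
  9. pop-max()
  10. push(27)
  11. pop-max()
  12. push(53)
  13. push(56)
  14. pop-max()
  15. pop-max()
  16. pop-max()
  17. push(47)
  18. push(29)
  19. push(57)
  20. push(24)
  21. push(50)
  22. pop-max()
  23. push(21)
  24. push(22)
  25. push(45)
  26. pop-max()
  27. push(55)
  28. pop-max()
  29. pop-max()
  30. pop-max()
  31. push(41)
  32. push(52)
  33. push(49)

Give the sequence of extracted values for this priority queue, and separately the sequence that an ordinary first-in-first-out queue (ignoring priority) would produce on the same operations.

insert 54 → {54}
insert 30 → {54, 30}
pop-max → 54; now {30}
insert 32 → {32, 30}
insert 40 → {40, 32, 30}
insert 28 → {40, 32, 30, 28}
pop-max → 40; now {32, 30, 28}
pop-max → 32; now {30, 28}
pop-max → 30; now {28}
insert 27 → {28, 27}
pop-max → 28; now {27}
insert 53 → {53, 27}
insert 56 → {56, 53, 27}
pop-max → 56; now {53, 27}
pop-max → 53; now {27}
pop-max → 27; now {}
insert 47 → {47}
insert 29 → {47, 29}
insert 57 → {57, 47, 29}
insert 24 → {57, 47, 29, 24}
insert 50 → {57, 50, 47, 29, 24}
pop-max → 57; now {50, 47, 29, 24}
insert 21 → {50, 47, 29, 24, 21}
insert 22 → {50, 47, 29, 24, 22, 21}
insert 45 → {50, 47, 45, 29, 24, 22, 21}
pop-max → 50; now {47, 45, 29, 24, 22, 21}
insert 55 → {55, 47, 45, 29, 24, 22, 21}
pop-max → 55; now {47, 45, 29, 24, 22, 21}
pop-max → 47; now {45, 29, 24, 22, 21}
pop-max → 45; now {29, 24, 22, 21}
insert 41 → {41, 29, 24, 22, 21}
insert 52 → {52, 41, 29, 24, 22, 21}
insert 49 → {52, 49, 41, 29, 24, 22, 21}

priority queue: 54 → 40 → 32 → 30 → 28 → 56 → 53 → 27 → 57 → 50 → 55 → 47 → 45; FIFO queue: 54 → 30 → 32 → 40 → 28 → 27 → 53 → 56 → 47 → 29 → 57 → 24 → 50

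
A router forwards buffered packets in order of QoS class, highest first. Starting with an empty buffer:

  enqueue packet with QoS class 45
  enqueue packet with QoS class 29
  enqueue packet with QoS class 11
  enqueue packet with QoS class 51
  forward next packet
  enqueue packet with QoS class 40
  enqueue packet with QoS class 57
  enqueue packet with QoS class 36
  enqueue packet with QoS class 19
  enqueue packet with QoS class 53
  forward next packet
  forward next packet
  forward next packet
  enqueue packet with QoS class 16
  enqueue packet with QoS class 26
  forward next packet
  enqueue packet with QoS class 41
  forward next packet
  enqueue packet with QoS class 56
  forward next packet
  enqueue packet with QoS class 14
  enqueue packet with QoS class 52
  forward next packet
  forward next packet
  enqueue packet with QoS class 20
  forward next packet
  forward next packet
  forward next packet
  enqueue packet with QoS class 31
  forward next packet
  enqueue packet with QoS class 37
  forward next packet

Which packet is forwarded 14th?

insert 45 → {45}
insert 29 → {45, 29}
insert 11 → {45, 29, 11}
insert 51 → {51, 45, 29, 11}
forward next packet → 51; now {45, 29, 11}
insert 40 → {45, 40, 29, 11}
insert 57 → {57, 45, 40, 29, 11}
insert 36 → {57, 45, 40, 36, 29, 11}
insert 19 → {57, 45, 40, 36, 29, 19, 11}
insert 53 → {57, 53, 45, 40, 36, 29, 19, 11}
forward next packet → 57; now {53, 45, 40, 36, 29, 19, 11}
forward next packet → 53; now {45, 40, 36, 29, 19, 11}
forward next packet → 45; now {40, 36, 29, 19, 11}
insert 16 → {40, 36, 29, 19, 16, 11}
insert 26 → {40, 36, 29, 26, 19, 16, 11}
forward next packet → 40; now {36, 29, 26, 19, 16, 11}
insert 41 → {41, 36, 29, 26, 19, 16, 11}
forward next packet → 41; now {36, 29, 26, 19, 16, 11}
insert 56 → {56, 36, 29, 26, 19, 16, 11}
forward next packet → 56; now {36, 29, 26, 19, 16, 11}
insert 14 → {36, 29, 26, 19, 16, 14, 11}
insert 52 → {52, 36, 29, 26, 19, 16, 14, 11}
forward next packet → 52; now {36, 29, 26, 19, 16, 14, 11}
forward next packet → 36; now {29, 26, 19, 16, 14, 11}
insert 20 → {29, 26, 20, 19, 16, 14, 11}
forward next packet → 29; now {26, 20, 19, 16, 14, 11}
forward next packet → 26; now {20, 19, 16, 14, 11}
forward next packet → 20; now {19, 16, 14, 11}
insert 31 → {31, 19, 16, 14, 11}
forward next packet → 31; now {19, 16, 14, 11}
insert 37 → {37, 19, 16, 14, 11}
forward next packet → 37; now {19, 16, 14, 11}

37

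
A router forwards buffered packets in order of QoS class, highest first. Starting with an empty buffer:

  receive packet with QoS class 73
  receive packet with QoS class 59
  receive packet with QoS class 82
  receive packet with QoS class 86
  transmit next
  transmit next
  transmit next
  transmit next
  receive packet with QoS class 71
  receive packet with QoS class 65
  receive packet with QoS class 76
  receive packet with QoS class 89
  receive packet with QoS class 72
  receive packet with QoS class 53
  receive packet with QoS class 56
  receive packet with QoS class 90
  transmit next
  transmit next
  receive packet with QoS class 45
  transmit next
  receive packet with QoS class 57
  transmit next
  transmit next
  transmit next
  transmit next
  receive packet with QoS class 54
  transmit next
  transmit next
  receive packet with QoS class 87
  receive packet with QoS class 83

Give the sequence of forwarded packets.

86 → 82 → 73 → 59 → 90 → 89 → 76 → 72 → 71 → 65 → 57 → 56 → 54

insert 73 → {73}
insert 59 → {73, 59}
insert 82 → {82, 73, 59}
insert 86 → {86, 82, 73, 59}
transmit next → 86; now {82, 73, 59}
transmit next → 82; now {73, 59}
transmit next → 73; now {59}
transmit next → 59; now {}
insert 71 → {71}
insert 65 → {71, 65}
insert 76 → {76, 71, 65}
insert 89 → {89, 76, 71, 65}
insert 72 → {89, 76, 72, 71, 65}
insert 53 → {89, 76, 72, 71, 65, 53}
insert 56 → {89, 76, 72, 71, 65, 56, 53}
insert 90 → {90, 89, 76, 72, 71, 65, 56, 53}
transmit next → 90; now {89, 76, 72, 71, 65, 56, 53}
transmit next → 89; now {76, 72, 71, 65, 56, 53}
insert 45 → {76, 72, 71, 65, 56, 53, 45}
transmit next → 76; now {72, 71, 65, 56, 53, 45}
insert 57 → {72, 71, 65, 57, 56, 53, 45}
transmit next → 72; now {71, 65, 57, 56, 53, 45}
transmit next → 71; now {65, 57, 56, 53, 45}
transmit next → 65; now {57, 56, 53, 45}
transmit next → 57; now {56, 53, 45}
insert 54 → {56, 54, 53, 45}
transmit next → 56; now {54, 53, 45}
transmit next → 54; now {53, 45}
insert 87 → {87, 53, 45}
insert 83 → {87, 83, 53, 45}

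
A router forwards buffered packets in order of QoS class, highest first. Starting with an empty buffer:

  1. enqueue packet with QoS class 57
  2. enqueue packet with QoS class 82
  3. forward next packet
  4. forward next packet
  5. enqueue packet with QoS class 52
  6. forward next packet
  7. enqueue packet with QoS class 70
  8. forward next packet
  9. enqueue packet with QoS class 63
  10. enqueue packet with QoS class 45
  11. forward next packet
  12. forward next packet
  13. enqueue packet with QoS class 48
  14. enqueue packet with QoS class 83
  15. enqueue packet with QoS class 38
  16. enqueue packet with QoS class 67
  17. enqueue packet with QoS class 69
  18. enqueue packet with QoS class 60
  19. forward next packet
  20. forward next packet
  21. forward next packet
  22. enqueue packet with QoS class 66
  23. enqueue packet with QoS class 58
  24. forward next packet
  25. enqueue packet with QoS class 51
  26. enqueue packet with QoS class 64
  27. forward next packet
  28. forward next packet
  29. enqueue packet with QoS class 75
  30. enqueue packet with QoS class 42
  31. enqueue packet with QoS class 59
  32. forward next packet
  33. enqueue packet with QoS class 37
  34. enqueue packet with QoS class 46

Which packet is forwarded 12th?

insert 57 → {57}
insert 82 → {82, 57}
forward next packet → 82; now {57}
forward next packet → 57; now {}
insert 52 → {52}
forward next packet → 52; now {}
insert 70 → {70}
forward next packet → 70; now {}
insert 63 → {63}
insert 45 → {63, 45}
forward next packet → 63; now {45}
forward next packet → 45; now {}
insert 48 → {48}
insert 83 → {83, 48}
insert 38 → {83, 48, 38}
insert 67 → {83, 67, 48, 38}
insert 69 → {83, 69, 67, 48, 38}
insert 60 → {83, 69, 67, 60, 48, 38}
forward next packet → 83; now {69, 67, 60, 48, 38}
forward next packet → 69; now {67, 60, 48, 38}
forward next packet → 67; now {60, 48, 38}
insert 66 → {66, 60, 48, 38}
insert 58 → {66, 60, 58, 48, 38}
forward next packet → 66; now {60, 58, 48, 38}
insert 51 → {60, 58, 51, 48, 38}
insert 64 → {64, 60, 58, 51, 48, 38}
forward next packet → 64; now {60, 58, 51, 48, 38}
forward next packet → 60; now {58, 51, 48, 38}
insert 75 → {75, 58, 51, 48, 38}
insert 42 → {75, 58, 51, 48, 42, 38}
insert 59 → {75, 59, 58, 51, 48, 42, 38}
forward next packet → 75; now {59, 58, 51, 48, 42, 38}
insert 37 → {59, 58, 51, 48, 42, 38, 37}
insert 46 → {59, 58, 51, 48, 46, 42, 38, 37}

60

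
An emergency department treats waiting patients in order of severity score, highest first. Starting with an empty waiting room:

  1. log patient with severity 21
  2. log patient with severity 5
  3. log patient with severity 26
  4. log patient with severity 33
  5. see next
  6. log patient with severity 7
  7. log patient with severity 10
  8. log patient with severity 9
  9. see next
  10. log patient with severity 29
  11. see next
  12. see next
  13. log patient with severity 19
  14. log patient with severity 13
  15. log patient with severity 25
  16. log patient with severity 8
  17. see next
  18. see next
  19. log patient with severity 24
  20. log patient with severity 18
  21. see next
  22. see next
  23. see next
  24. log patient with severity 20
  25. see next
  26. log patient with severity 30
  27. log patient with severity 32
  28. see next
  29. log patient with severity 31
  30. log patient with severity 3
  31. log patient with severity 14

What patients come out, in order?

33, 26, 29, 21, 25, 19, 24, 18, 13, 20, 32

insert 21 → {21}
insert 5 → {21, 5}
insert 26 → {26, 21, 5}
insert 33 → {33, 26, 21, 5}
see next → 33; now {26, 21, 5}
insert 7 → {26, 21, 7, 5}
insert 10 → {26, 21, 10, 7, 5}
insert 9 → {26, 21, 10, 9, 7, 5}
see next → 26; now {21, 10, 9, 7, 5}
insert 29 → {29, 21, 10, 9, 7, 5}
see next → 29; now {21, 10, 9, 7, 5}
see next → 21; now {10, 9, 7, 5}
insert 19 → {19, 10, 9, 7, 5}
insert 13 → {19, 13, 10, 9, 7, 5}
insert 25 → {25, 19, 13, 10, 9, 7, 5}
insert 8 → {25, 19, 13, 10, 9, 8, 7, 5}
see next → 25; now {19, 13, 10, 9, 8, 7, 5}
see next → 19; now {13, 10, 9, 8, 7, 5}
insert 24 → {24, 13, 10, 9, 8, 7, 5}
insert 18 → {24, 18, 13, 10, 9, 8, 7, 5}
see next → 24; now {18, 13, 10, 9, 8, 7, 5}
see next → 18; now {13, 10, 9, 8, 7, 5}
see next → 13; now {10, 9, 8, 7, 5}
insert 20 → {20, 10, 9, 8, 7, 5}
see next → 20; now {10, 9, 8, 7, 5}
insert 30 → {30, 10, 9, 8, 7, 5}
insert 32 → {32, 30, 10, 9, 8, 7, 5}
see next → 32; now {30, 10, 9, 8, 7, 5}
insert 31 → {31, 30, 10, 9, 8, 7, 5}
insert 3 → {31, 30, 10, 9, 8, 7, 5, 3}
insert 14 → {31, 30, 14, 10, 9, 8, 7, 5, 3}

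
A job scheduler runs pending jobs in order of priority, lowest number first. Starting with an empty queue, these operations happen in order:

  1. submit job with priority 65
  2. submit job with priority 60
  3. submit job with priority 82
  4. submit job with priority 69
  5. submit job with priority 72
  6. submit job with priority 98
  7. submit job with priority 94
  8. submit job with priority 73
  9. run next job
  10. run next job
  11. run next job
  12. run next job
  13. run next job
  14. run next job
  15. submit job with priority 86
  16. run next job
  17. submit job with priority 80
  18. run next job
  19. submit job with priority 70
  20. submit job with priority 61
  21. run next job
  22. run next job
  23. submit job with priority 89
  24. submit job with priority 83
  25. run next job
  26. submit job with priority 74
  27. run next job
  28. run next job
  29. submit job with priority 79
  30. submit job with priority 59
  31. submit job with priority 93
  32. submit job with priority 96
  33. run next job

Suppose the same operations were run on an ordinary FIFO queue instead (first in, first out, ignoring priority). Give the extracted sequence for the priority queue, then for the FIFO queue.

priority queue: 60, 65, 69, 72, 73, 82, 86, 80, 61, 70, 83, 74, 89, 59; FIFO queue: 65 → 60 → 82 → 69 → 72 → 98 → 94 → 73 → 86 → 80 → 70 → 61 → 89 → 83

insert 65 → {65}
insert 60 → {60, 65}
insert 82 → {60, 65, 82}
insert 69 → {60, 65, 69, 82}
insert 72 → {60, 65, 69, 72, 82}
insert 98 → {60, 65, 69, 72, 82, 98}
insert 94 → {60, 65, 69, 72, 82, 94, 98}
insert 73 → {60, 65, 69, 72, 73, 82, 94, 98}
run next job → 60; now {65, 69, 72, 73, 82, 94, 98}
run next job → 65; now {69, 72, 73, 82, 94, 98}
run next job → 69; now {72, 73, 82, 94, 98}
run next job → 72; now {73, 82, 94, 98}
run next job → 73; now {82, 94, 98}
run next job → 82; now {94, 98}
insert 86 → {86, 94, 98}
run next job → 86; now {94, 98}
insert 80 → {80, 94, 98}
run next job → 80; now {94, 98}
insert 70 → {70, 94, 98}
insert 61 → {61, 70, 94, 98}
run next job → 61; now {70, 94, 98}
run next job → 70; now {94, 98}
insert 89 → {89, 94, 98}
insert 83 → {83, 89, 94, 98}
run next job → 83; now {89, 94, 98}
insert 74 → {74, 89, 94, 98}
run next job → 74; now {89, 94, 98}
run next job → 89; now {94, 98}
insert 79 → {79, 94, 98}
insert 59 → {59, 79, 94, 98}
insert 93 → {59, 79, 93, 94, 98}
insert 96 → {59, 79, 93, 94, 96, 98}
run next job → 59; now {79, 93, 94, 96, 98}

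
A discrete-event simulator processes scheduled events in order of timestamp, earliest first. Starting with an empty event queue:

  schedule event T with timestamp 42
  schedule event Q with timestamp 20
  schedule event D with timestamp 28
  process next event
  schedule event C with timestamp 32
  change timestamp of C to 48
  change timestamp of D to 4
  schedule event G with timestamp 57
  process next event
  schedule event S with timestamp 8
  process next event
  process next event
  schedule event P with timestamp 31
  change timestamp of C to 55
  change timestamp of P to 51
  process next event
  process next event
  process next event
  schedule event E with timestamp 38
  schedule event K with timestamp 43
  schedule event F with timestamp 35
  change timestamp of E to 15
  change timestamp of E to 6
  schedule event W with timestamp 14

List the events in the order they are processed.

Q, D, S, T, P, C, G

add T (timestamp 42) → {T:42}
add Q (timestamp 20) → {Q:20, T:42}
add D (timestamp 28) → {Q:20, D:28, T:42}
process next event → Q; now {D:28, T:42}
add C (timestamp 32) → {D:28, C:32, T:42}
update C to timestamp 48 → {D:28, T:42, C:48}
update D to timestamp 4 → {D:4, T:42, C:48}
add G (timestamp 57) → {D:4, T:42, C:48, G:57}
process next event → D; now {T:42, C:48, G:57}
add S (timestamp 8) → {S:8, T:42, C:48, G:57}
process next event → S; now {T:42, C:48, G:57}
process next event → T; now {C:48, G:57}
add P (timestamp 31) → {P:31, C:48, G:57}
update C to timestamp 55 → {P:31, C:55, G:57}
update P to timestamp 51 → {P:51, C:55, G:57}
process next event → P; now {C:55, G:57}
process next event → C; now {G:57}
process next event → G; now {}
add E (timestamp 38) → {E:38}
add K (timestamp 43) → {E:38, K:43}
add F (timestamp 35) → {F:35, E:38, K:43}
update E to timestamp 15 → {E:15, F:35, K:43}
update E to timestamp 6 → {E:6, F:35, K:43}
add W (timestamp 14) → {E:6, W:14, F:35, K:43}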